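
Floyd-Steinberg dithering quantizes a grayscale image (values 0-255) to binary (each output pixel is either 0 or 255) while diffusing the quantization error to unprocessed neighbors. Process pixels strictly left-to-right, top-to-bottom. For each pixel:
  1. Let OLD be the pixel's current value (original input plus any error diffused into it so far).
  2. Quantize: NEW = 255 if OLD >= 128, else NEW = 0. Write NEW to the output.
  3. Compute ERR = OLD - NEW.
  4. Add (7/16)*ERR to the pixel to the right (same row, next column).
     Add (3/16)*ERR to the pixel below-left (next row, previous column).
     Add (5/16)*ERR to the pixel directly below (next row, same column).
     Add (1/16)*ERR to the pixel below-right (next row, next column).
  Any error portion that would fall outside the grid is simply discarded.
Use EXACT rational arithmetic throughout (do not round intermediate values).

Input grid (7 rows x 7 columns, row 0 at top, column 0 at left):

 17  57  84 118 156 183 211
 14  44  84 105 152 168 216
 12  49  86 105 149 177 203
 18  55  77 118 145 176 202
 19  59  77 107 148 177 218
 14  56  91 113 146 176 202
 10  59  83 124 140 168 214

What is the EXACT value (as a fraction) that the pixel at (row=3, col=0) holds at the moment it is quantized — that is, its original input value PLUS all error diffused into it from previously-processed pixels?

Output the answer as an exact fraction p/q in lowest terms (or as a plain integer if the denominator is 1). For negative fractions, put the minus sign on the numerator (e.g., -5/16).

(0,0): OLD=17 → NEW=0, ERR=17
(0,1): OLD=1031/16 → NEW=0, ERR=1031/16
(0,2): OLD=28721/256 → NEW=0, ERR=28721/256
(0,3): OLD=684375/4096 → NEW=255, ERR=-360105/4096
(0,4): OLD=7702881/65536 → NEW=0, ERR=7702881/65536
(0,5): OLD=245809575/1048576 → NEW=255, ERR=-21577305/1048576
(0,6): OLD=3388951441/16777216 → NEW=255, ERR=-889238639/16777216
(1,0): OLD=8037/256 → NEW=0, ERR=8037/256
(1,1): OLD=204739/2048 → NEW=0, ERR=204739/2048
(1,2): OLD=9852671/65536 → NEW=255, ERR=-6859009/65536
(1,3): OLD=15935059/262144 → NEW=0, ERR=15935059/262144
(1,4): OLD=3455630169/16777216 → NEW=255, ERR=-822559911/16777216
(1,5): OLD=18458637225/134217728 → NEW=255, ERR=-15766883415/134217728
(1,6): OLD=315156843463/2147483648 → NEW=255, ERR=-232451486777/2147483648
(2,0): OLD=1328913/32768 → NEW=0, ERR=1328913/32768
(2,1): OLD=84223691/1048576 → NEW=0, ERR=84223691/1048576
(2,2): OLD=1779732769/16777216 → NEW=0, ERR=1779732769/16777216
(2,3): OLD=20759742553/134217728 → NEW=255, ERR=-13465778087/134217728
(2,4): OLD=76835160233/1073741824 → NEW=0, ERR=76835160233/1073741824
(2,5): OLD=5093373132259/34359738368 → NEW=255, ERR=-3668360151581/34359738368
(2,6): OLD=63289468061797/549755813888 → NEW=0, ERR=63289468061797/549755813888
(3,0): OLD=767287041/16777216 → NEW=0, ERR=767287041/16777216
Target (3,0): original=18, with diffused error = 767287041/16777216

Answer: 767287041/16777216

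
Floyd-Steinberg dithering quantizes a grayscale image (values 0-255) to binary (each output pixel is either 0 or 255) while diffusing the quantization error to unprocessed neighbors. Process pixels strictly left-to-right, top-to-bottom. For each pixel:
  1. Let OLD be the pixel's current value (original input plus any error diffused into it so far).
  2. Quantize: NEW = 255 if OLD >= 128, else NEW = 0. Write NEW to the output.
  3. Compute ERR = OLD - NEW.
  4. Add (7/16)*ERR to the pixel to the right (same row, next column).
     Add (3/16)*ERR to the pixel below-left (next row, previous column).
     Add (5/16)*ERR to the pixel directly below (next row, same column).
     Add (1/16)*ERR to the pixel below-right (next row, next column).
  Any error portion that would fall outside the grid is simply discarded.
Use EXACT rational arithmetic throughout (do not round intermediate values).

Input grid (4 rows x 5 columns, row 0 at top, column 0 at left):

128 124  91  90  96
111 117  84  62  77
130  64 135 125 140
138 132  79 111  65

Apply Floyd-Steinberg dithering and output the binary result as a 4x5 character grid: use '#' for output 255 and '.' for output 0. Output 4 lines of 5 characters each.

Answer: #..#.
.#...
#.###
.#...

Derivation:
(0,0): OLD=128 → NEW=255, ERR=-127
(0,1): OLD=1095/16 → NEW=0, ERR=1095/16
(0,2): OLD=30961/256 → NEW=0, ERR=30961/256
(0,3): OLD=585367/4096 → NEW=255, ERR=-459113/4096
(0,4): OLD=3077665/65536 → NEW=0, ERR=3077665/65536
(1,0): OLD=21541/256 → NEW=0, ERR=21541/256
(1,1): OLD=388995/2048 → NEW=255, ERR=-133245/2048
(1,2): OLD=5019455/65536 → NEW=0, ERR=5019455/65536
(1,3): OLD=20144467/262144 → NEW=0, ERR=20144467/262144
(1,4): OLD=496142745/4194304 → NEW=0, ERR=496142745/4194304
(2,0): OLD=4721745/32768 → NEW=255, ERR=-3634095/32768
(2,1): OLD=15485195/1048576 → NEW=0, ERR=15485195/1048576
(2,2): OLD=2948389089/16777216 → NEW=255, ERR=-1329800991/16777216
(2,3): OLD=37930747923/268435456 → NEW=255, ERR=-30520293357/268435456
(2,4): OLD=567046980549/4294967296 → NEW=255, ERR=-528169679931/4294967296
(3,0): OLD=1780256193/16777216 → NEW=0, ERR=1780256193/16777216
(3,1): OLD=21642014765/134217728 → NEW=255, ERR=-12583505875/134217728
(3,2): OLD=-30847415297/4294967296 → NEW=0, ERR=-30847415297/4294967296
(3,3): OLD=380671056071/8589934592 → NEW=0, ERR=380671056071/8589934592
(3,4): OLD=5339883181443/137438953472 → NEW=0, ERR=5339883181443/137438953472
Row 0: #..#.
Row 1: .#...
Row 2: #.###
Row 3: .#...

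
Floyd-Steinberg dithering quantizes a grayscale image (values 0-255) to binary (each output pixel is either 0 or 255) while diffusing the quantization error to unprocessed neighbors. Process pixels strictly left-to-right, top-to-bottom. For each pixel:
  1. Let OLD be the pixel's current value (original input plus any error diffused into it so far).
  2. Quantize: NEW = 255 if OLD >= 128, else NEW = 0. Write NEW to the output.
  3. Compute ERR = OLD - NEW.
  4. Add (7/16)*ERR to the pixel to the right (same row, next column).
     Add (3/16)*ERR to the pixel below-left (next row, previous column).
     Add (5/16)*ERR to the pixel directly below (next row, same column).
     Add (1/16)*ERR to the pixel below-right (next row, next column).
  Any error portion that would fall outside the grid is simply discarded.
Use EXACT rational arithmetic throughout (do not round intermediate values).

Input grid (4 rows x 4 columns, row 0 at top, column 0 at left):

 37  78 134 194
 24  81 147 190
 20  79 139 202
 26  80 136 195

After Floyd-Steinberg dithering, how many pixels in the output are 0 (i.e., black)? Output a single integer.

(0,0): OLD=37 → NEW=0, ERR=37
(0,1): OLD=1507/16 → NEW=0, ERR=1507/16
(0,2): OLD=44853/256 → NEW=255, ERR=-20427/256
(0,3): OLD=651635/4096 → NEW=255, ERR=-392845/4096
(1,0): OLD=13625/256 → NEW=0, ERR=13625/256
(1,1): OLD=247951/2048 → NEW=0, ERR=247951/2048
(1,2): OLD=10678203/65536 → NEW=255, ERR=-6033477/65536
(1,3): OLD=120338189/1048576 → NEW=0, ERR=120338189/1048576
(2,0): OLD=1944213/32768 → NEW=0, ERR=1944213/32768
(2,1): OLD=135116215/1048576 → NEW=255, ERR=-132270665/1048576
(2,2): OLD=176428211/2097152 → NEW=0, ERR=176428211/2097152
(2,3): OLD=9023303367/33554432 → NEW=255, ERR=466923207/33554432
(3,0): OLD=350469701/16777216 → NEW=0, ERR=350469701/16777216
(3,1): OLD=18576185307/268435456 → NEW=0, ERR=18576185307/268435456
(3,2): OLD=804407771173/4294967296 → NEW=255, ERR=-290808889307/4294967296
(3,3): OLD=12024791566979/68719476736 → NEW=255, ERR=-5498675000701/68719476736
Output grid:
  Row 0: ..##  (2 black, running=2)
  Row 1: ..#.  (3 black, running=5)
  Row 2: .#.#  (2 black, running=7)
  Row 3: ..##  (2 black, running=9)

Answer: 9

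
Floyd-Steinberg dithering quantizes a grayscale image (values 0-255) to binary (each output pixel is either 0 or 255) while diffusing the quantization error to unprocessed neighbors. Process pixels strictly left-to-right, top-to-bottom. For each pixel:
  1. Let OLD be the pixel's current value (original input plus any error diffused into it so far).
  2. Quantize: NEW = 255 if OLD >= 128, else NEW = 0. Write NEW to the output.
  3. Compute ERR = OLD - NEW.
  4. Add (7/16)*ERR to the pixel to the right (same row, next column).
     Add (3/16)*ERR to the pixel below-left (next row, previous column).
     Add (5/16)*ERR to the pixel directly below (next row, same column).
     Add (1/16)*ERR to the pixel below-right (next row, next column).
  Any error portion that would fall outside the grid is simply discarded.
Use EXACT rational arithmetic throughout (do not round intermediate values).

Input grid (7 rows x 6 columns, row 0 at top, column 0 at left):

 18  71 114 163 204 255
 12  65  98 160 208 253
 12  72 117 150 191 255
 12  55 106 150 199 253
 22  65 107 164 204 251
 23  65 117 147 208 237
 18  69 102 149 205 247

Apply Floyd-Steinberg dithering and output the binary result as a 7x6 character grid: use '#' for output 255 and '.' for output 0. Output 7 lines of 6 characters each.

(0,0): OLD=18 → NEW=0, ERR=18
(0,1): OLD=631/8 → NEW=0, ERR=631/8
(0,2): OLD=19009/128 → NEW=255, ERR=-13631/128
(0,3): OLD=238407/2048 → NEW=0, ERR=238407/2048
(0,4): OLD=8353521/32768 → NEW=255, ERR=-2319/32768
(0,5): OLD=133677207/524288 → NEW=255, ERR=-16233/524288
(1,0): OLD=4149/128 → NEW=0, ERR=4149/128
(1,1): OLD=87027/1024 → NEW=0, ERR=87027/1024
(1,2): OLD=4215919/32768 → NEW=255, ERR=-4139921/32768
(1,3): OLD=17620675/131072 → NEW=255, ERR=-15802685/131072
(1,4): OLD=1363153257/8388608 → NEW=255, ERR=-775941783/8388608
(1,5): OLD=28523600399/134217728 → NEW=255, ERR=-5701920241/134217728
(2,0): OLD=623649/16384 → NEW=0, ERR=623649/16384
(2,1): OLD=49046523/524288 → NEW=0, ERR=49046523/524288
(2,2): OLD=848524721/8388608 → NEW=0, ERR=848524721/8388608
(2,3): OLD=8813913961/67108864 → NEW=255, ERR=-8298846359/67108864
(2,4): OLD=198622474939/2147483648 → NEW=0, ERR=198622474939/2147483648
(2,5): OLD=9497295892685/34359738368 → NEW=255, ERR=735562608845/34359738368
(3,0): OLD=347586705/8388608 → NEW=0, ERR=347586705/8388608
(3,1): OLD=8301843133/67108864 → NEW=0, ERR=8301843133/67108864
(3,2): OLD=93625969991/536870912 → NEW=255, ERR=-43276112569/536870912
(3,3): OLD=3427503939221/34359738368 → NEW=0, ERR=3427503939221/34359738368
(3,4): OLD=73620705512053/274877906944 → NEW=255, ERR=3526839241333/274877906944
(3,5): OLD=1192239823144635/4398046511104 → NEW=255, ERR=70737962813115/4398046511104
(4,0): OLD=62431317727/1073741824 → NEW=0, ERR=62431317727/1073741824
(4,1): OLD=2002692594515/17179869184 → NEW=0, ERR=2002692594515/17179869184
(4,2): OLD=87546267888905/549755813888 → NEW=255, ERR=-52641464652535/549755813888
(4,3): OLD=1325115614389389/8796093022208 → NEW=255, ERR=-917888106273651/8796093022208
(4,4): OLD=24151393944503901/140737488355328 → NEW=255, ERR=-11736665586104739/140737488355328
(4,5): OLD=496168909873924971/2251799813685248 → NEW=255, ERR=-78040042615813269/2251799813685248
(5,0): OLD=17324775061417/274877906944 → NEW=0, ERR=17324775061417/274877906944
(5,1): OLD=1008764153144377/8796093022208 → NEW=0, ERR=1008764153144377/8796093022208
(5,2): OLD=8794016163475971/70368744177664 → NEW=0, ERR=8794016163475971/70368744177664
(5,3): OLD=332013538689139793/2251799813685248 → NEW=255, ERR=-242195413800598447/2251799813685248
(5,4): OLD=548823644174805329/4503599627370496 → NEW=0, ERR=548823644174805329/4503599627370496
(5,5): OLD=19763441571299073797/72057594037927936 → NEW=255, ERR=1388755091627450117/72057594037927936
(6,0): OLD=8331531259655755/140737488355328 → NEW=0, ERR=8331531259655755/140737488355328
(6,1): OLD=356030420025723887/2251799813685248 → NEW=255, ERR=-218178532464014353/2251799813685248
(6,2): OLD=771596884161386199/9007199254740992 → NEW=0, ERR=771596884161386199/9007199254740992
(6,3): OLD=26449008870394015643/144115188075855872 → NEW=255, ERR=-10300364088949231717/144115188075855872
(6,4): OLD=481239075400657890875/2305843009213693952 → NEW=255, ERR=-106750891948834066885/2305843009213693952
(6,5): OLD=8868633849248572377277/36893488147419103232 → NEW=255, ERR=-539205628343298946883/36893488147419103232
Row 0: ..#.##
Row 1: ..####
Row 2: ...#.#
Row 3: ..#.##
Row 4: ..####
Row 5: ...#.#
Row 6: .#.###

Answer: ..#.##
..####
...#.#
..#.##
..####
...#.#
.#.###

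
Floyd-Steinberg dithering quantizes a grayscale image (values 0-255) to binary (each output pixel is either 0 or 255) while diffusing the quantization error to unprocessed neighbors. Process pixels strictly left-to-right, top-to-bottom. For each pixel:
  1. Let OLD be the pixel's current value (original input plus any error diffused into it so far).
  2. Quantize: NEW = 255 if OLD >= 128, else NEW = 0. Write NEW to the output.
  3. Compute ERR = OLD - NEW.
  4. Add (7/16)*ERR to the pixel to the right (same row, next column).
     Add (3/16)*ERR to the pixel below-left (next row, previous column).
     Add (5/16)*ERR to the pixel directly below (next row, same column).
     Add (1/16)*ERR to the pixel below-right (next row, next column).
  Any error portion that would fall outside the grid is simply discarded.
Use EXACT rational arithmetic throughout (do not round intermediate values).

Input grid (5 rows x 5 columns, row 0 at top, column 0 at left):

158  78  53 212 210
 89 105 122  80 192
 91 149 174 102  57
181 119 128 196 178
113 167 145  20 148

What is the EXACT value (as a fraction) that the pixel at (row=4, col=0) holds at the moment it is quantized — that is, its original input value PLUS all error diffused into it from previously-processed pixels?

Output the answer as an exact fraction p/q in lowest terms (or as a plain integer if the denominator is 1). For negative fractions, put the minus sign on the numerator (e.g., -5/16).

Answer: 227845302481/2147483648

Derivation:
(0,0): OLD=158 → NEW=255, ERR=-97
(0,1): OLD=569/16 → NEW=0, ERR=569/16
(0,2): OLD=17551/256 → NEW=0, ERR=17551/256
(0,3): OLD=991209/4096 → NEW=255, ERR=-53271/4096
(0,4): OLD=13389663/65536 → NEW=255, ERR=-3322017/65536
(1,0): OLD=16731/256 → NEW=0, ERR=16731/256
(1,1): OLD=310269/2048 → NEW=255, ERR=-211971/2048
(1,2): OLD=6417729/65536 → NEW=0, ERR=6417729/65536
(1,3): OLD=29768877/262144 → NEW=0, ERR=29768877/262144
(1,4): OLD=943838823/4194304 → NEW=255, ERR=-125708697/4194304
(2,0): OLD=3015215/32768 → NEW=0, ERR=3015215/32768
(2,1): OLD=188071797/1048576 → NEW=255, ERR=-79315083/1048576
(2,2): OLD=3126145695/16777216 → NEW=255, ERR=-1152044385/16777216
(2,3): OLD=28976580717/268435456 → NEW=0, ERR=28976580717/268435456
(2,4): OLD=437905747899/4294967296 → NEW=0, ERR=437905747899/4294967296
(3,0): OLD=3281165247/16777216 → NEW=255, ERR=-997024833/16777216
(3,1): OLD=8353547859/134217728 → NEW=0, ERR=8353547859/134217728
(3,2): OLD=641167014017/4294967296 → NEW=255, ERR=-454049646463/4294967296
(3,3): OLD=1703448781689/8589934592 → NEW=255, ERR=-486984539271/8589934592
(3,4): OLD=26361550005053/137438953472 → NEW=255, ERR=-8685383130307/137438953472
(4,0): OLD=227845302481/2147483648 → NEW=0, ERR=227845302481/2147483648
Target (4,0): original=113, with diffused error = 227845302481/2147483648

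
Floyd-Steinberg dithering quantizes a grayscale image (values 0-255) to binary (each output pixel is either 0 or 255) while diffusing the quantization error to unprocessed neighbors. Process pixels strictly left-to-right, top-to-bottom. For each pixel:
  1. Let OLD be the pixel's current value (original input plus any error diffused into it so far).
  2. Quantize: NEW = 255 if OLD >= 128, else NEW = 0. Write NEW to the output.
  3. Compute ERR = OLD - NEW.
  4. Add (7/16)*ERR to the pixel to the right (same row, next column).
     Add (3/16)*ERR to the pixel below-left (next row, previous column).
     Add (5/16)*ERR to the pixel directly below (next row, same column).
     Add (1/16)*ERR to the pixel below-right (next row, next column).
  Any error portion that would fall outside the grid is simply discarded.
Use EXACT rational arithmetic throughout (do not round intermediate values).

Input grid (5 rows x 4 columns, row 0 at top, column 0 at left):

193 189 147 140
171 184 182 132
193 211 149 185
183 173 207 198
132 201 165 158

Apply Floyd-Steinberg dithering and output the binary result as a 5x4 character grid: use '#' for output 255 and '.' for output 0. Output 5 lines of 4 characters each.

Answer: ##.#
#.#.
####
#.##
.##.

Derivation:
(0,0): OLD=193 → NEW=255, ERR=-62
(0,1): OLD=1295/8 → NEW=255, ERR=-745/8
(0,2): OLD=13601/128 → NEW=0, ERR=13601/128
(0,3): OLD=381927/2048 → NEW=255, ERR=-140313/2048
(1,0): OLD=17173/128 → NEW=255, ERR=-15467/128
(1,1): OLD=120915/1024 → NEW=0, ERR=120915/1024
(1,2): OLD=8133007/32768 → NEW=255, ERR=-222833/32768
(1,3): OLD=59903001/524288 → NEW=0, ERR=59903001/524288
(2,0): OLD=2906177/16384 → NEW=255, ERR=-1271743/16384
(2,1): OLD=107538715/524288 → NEW=255, ERR=-26154725/524288
(2,2): OLD=161326295/1048576 → NEW=255, ERR=-106060585/1048576
(2,3): OLD=2953260219/16777216 → NEW=255, ERR=-1324929861/16777216
(3,0): OLD=1253172209/8388608 → NEW=255, ERR=-885922831/8388608
(3,1): OLD=11729242671/134217728 → NEW=0, ERR=11729242671/134217728
(3,2): OLD=420261113169/2147483648 → NEW=255, ERR=-127347217071/2147483648
(3,3): OLD=4846630488247/34359738368 → NEW=255, ERR=-3915102795593/34359738368
(4,0): OLD=247781743069/2147483648 → NEW=0, ERR=247781743069/2147483648
(4,1): OLD=4485140565591/17179869184 → NEW=255, ERR=104273923671/17179869184
(4,2): OLD=73239144594231/549755813888 → NEW=255, ERR=-66948587947209/549755813888
(4,3): OLD=575333470660785/8796093022208 → NEW=0, ERR=575333470660785/8796093022208
Row 0: ##.#
Row 1: #.#.
Row 2: ####
Row 3: #.##
Row 4: .##.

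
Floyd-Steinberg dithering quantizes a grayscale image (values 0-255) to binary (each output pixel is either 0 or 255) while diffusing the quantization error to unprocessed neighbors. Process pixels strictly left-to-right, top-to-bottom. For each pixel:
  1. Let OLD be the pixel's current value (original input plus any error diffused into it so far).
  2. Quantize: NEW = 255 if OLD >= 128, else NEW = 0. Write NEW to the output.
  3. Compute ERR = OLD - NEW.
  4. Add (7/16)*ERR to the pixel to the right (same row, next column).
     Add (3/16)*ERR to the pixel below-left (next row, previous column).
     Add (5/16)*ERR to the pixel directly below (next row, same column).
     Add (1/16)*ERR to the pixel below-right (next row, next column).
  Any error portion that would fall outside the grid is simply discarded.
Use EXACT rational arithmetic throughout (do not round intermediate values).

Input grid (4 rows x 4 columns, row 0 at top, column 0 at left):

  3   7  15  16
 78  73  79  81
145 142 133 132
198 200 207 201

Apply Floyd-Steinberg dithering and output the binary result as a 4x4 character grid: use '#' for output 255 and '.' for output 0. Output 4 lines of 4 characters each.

(0,0): OLD=3 → NEW=0, ERR=3
(0,1): OLD=133/16 → NEW=0, ERR=133/16
(0,2): OLD=4771/256 → NEW=0, ERR=4771/256
(0,3): OLD=98933/4096 → NEW=0, ERR=98933/4096
(1,0): OLD=20607/256 → NEW=0, ERR=20607/256
(1,1): OLD=234489/2048 → NEW=0, ERR=234489/2048
(1,2): OLD=9172717/65536 → NEW=255, ERR=-7538963/65536
(1,3): OLD=41297931/1048576 → NEW=0, ERR=41297931/1048576
(2,0): OLD=6279107/32768 → NEW=255, ERR=-2076733/32768
(2,1): OLD=140000273/1048576 → NEW=255, ERR=-127386607/1048576
(2,2): OLD=122562325/2097152 → NEW=0, ERR=122562325/2097152
(2,3): OLD=5458853793/33554432 → NEW=255, ERR=-3097526367/33554432
(3,0): OLD=2607451667/16777216 → NEW=255, ERR=-1670738413/16777216
(3,1): OLD=33679202253/268435456 → NEW=0, ERR=33679202253/268435456
(3,2): OLD=1096300929843/4294967296 → NEW=255, ERR=1084269363/4294967296
(3,3): OLD=12088795476197/68719476736 → NEW=255, ERR=-5434671091483/68719476736
Row 0: ....
Row 1: ..#.
Row 2: ##.#
Row 3: #.##

Answer: ....
..#.
##.#
#.##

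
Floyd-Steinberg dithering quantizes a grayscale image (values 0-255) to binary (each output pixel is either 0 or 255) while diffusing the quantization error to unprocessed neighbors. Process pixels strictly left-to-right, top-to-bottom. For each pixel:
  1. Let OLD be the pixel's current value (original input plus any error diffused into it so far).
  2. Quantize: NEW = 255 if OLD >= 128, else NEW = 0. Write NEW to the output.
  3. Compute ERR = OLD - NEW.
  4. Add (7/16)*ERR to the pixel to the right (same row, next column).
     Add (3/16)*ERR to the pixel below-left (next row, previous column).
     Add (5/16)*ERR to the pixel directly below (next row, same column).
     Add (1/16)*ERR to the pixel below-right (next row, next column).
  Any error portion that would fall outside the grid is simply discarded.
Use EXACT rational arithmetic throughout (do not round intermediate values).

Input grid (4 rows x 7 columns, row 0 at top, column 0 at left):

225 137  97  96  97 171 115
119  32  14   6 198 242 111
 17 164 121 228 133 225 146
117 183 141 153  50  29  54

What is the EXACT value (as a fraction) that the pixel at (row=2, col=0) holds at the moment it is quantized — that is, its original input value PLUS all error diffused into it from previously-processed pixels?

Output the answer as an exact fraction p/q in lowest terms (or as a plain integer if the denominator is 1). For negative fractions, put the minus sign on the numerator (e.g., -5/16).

(0,0): OLD=225 → NEW=255, ERR=-30
(0,1): OLD=991/8 → NEW=0, ERR=991/8
(0,2): OLD=19353/128 → NEW=255, ERR=-13287/128
(0,3): OLD=103599/2048 → NEW=0, ERR=103599/2048
(0,4): OLD=3903689/32768 → NEW=0, ERR=3903689/32768
(0,5): OLD=116979071/524288 → NEW=255, ERR=-16714369/524288
(0,6): OLD=847689337/8388608 → NEW=0, ERR=847689337/8388608
(1,0): OLD=17005/128 → NEW=255, ERR=-15635/128
(1,1): OLD=-4165/1024 → NEW=0, ERR=-4165/1024
(1,2): OLD=-98025/32768 → NEW=0, ERR=-98025/32768
(1,3): OLD=4764267/131072 → NEW=0, ERR=4764267/131072
(1,4): OLD=2083017217/8388608 → NEW=255, ERR=-56077823/8388608
(1,5): OLD=17146704145/67108864 → NEW=255, ERR=33943825/67108864
(1,6): OLD=151191083487/1073741824 → NEW=255, ERR=-122613081633/1073741824
(2,0): OLD=-359367/16384 → NEW=0, ERR=-359367/16384
Target (2,0): original=17, with diffused error = -359367/16384

Answer: -359367/16384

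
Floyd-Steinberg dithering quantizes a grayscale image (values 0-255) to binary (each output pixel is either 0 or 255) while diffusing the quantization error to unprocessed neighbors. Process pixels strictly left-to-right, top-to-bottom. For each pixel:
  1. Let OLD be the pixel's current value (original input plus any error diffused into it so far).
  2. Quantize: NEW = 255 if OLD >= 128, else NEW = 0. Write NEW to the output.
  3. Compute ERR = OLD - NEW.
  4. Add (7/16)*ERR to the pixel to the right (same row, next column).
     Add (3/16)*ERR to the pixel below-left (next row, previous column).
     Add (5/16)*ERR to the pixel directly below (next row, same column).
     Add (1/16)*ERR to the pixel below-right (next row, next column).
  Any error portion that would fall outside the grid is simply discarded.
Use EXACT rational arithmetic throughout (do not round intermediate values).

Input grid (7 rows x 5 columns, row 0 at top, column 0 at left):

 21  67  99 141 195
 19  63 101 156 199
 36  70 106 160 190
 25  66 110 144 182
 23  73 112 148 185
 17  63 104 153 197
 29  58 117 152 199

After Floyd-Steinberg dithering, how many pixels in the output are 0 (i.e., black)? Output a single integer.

Answer: 20

Derivation:
(0,0): OLD=21 → NEW=0, ERR=21
(0,1): OLD=1219/16 → NEW=0, ERR=1219/16
(0,2): OLD=33877/256 → NEW=255, ERR=-31403/256
(0,3): OLD=357715/4096 → NEW=0, ERR=357715/4096
(0,4): OLD=15283525/65536 → NEW=255, ERR=-1428155/65536
(1,0): OLD=10201/256 → NEW=0, ERR=10201/256
(1,1): OLD=169071/2048 → NEW=0, ERR=169071/2048
(1,2): OLD=7859099/65536 → NEW=0, ERR=7859099/65536
(1,3): OLD=58721279/262144 → NEW=255, ERR=-8125441/262144
(1,4): OLD=772119069/4194304 → NEW=255, ERR=-297428451/4194304
(2,0): OLD=2094901/32768 → NEW=0, ERR=2094901/32768
(2,1): OLD=155969047/1048576 → NEW=255, ERR=-111417833/1048576
(2,2): OLD=1616247045/16777216 → NEW=0, ERR=1616247045/16777216
(2,3): OLD=50106049087/268435456 → NEW=255, ERR=-18344992193/268435456
(2,4): OLD=584131284985/4294967296 → NEW=255, ERR=-511085375495/4294967296
(3,0): OLD=420361061/16777216 → NEW=0, ERR=420361061/16777216
(3,1): OLD=8833585665/134217728 → NEW=0, ERR=8833585665/134217728
(3,2): OLD=641858423643/4294967296 → NEW=255, ERR=-453358236837/4294967296
(3,3): OLD=516875091715/8589934592 → NEW=0, ERR=516875091715/8589934592
(3,4): OLD=22934121668783/137438953472 → NEW=255, ERR=-12112811466577/137438953472
(4,0): OLD=92707323339/2147483648 → NEW=0, ERR=92707323339/2147483648
(4,1): OLD=6475335755979/68719476736 → NEW=0, ERR=6475335755979/68719476736
(4,2): OLD=149131791717445/1099511627776 → NEW=255, ERR=-131243673365435/1099511627776
(4,3): OLD=1608970695885003/17592186044416 → NEW=0, ERR=1608970695885003/17592186044416
(4,4): OLD=56642026411889421/281474976710656 → NEW=255, ERR=-15134092649327859/281474976710656
(5,0): OLD=52950876674369/1099511627776 → NEW=0, ERR=52950876674369/1099511627776
(5,1): OLD=825362923725187/8796093022208 → NEW=0, ERR=825362923725187/8796093022208
(5,2): OLD=36813582682011675/281474976710656 → NEW=255, ERR=-34962536379205605/281474976710656
(5,3): OLD=123507496418627989/1125899906842624 → NEW=0, ERR=123507496418627989/1125899906842624
(5,4): OLD=4213681252848429783/18014398509481984 → NEW=255, ERR=-379990367069476137/18014398509481984
(6,0): OLD=8675511000454833/140737488355328 → NEW=0, ERR=8675511000454833/140737488355328
(6,1): OLD=423391815480907999/4503599627370496 → NEW=0, ERR=423391815480907999/4503599627370496
(6,2): OLD=10502154074438307717/72057594037927936 → NEW=255, ERR=-7872532405233315963/72057594037927936
(6,3): OLD=146148446999658136567/1152921504606846976 → NEW=0, ERR=146148446999658136567/1152921504606846976
(6,4): OLD=4698815958536250424449/18446744073709551616 → NEW=255, ERR=-5103780259685237631/18446744073709551616
Output grid:
  Row 0: ..#.#  (3 black, running=3)
  Row 1: ...##  (3 black, running=6)
  Row 2: .#.##  (2 black, running=8)
  Row 3: ..#.#  (3 black, running=11)
  Row 4: ..#.#  (3 black, running=14)
  Row 5: ..#.#  (3 black, running=17)
  Row 6: ..#.#  (3 black, running=20)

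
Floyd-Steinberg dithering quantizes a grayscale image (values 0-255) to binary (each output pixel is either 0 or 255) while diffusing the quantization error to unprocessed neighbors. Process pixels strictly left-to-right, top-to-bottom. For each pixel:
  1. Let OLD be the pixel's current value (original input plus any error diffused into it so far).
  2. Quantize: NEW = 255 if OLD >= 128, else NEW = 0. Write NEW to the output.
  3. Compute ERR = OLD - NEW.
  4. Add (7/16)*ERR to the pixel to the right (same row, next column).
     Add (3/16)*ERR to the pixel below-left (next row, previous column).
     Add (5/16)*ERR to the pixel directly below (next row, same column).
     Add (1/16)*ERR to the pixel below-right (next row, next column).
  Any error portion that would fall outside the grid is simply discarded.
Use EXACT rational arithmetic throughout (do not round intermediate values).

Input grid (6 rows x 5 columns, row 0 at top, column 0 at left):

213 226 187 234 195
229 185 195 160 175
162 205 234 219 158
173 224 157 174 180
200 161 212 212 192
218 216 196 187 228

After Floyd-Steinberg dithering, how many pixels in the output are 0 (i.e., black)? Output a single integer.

(0,0): OLD=213 → NEW=255, ERR=-42
(0,1): OLD=1661/8 → NEW=255, ERR=-379/8
(0,2): OLD=21283/128 → NEW=255, ERR=-11357/128
(0,3): OLD=399733/2048 → NEW=255, ERR=-122507/2048
(0,4): OLD=5532211/32768 → NEW=255, ERR=-2823629/32768
(1,0): OLD=26495/128 → NEW=255, ERR=-6145/128
(1,1): OLD=133049/1024 → NEW=255, ERR=-128071/1024
(1,2): OLD=3223661/32768 → NEW=0, ERR=3223661/32768
(1,3): OLD=21318217/131072 → NEW=255, ERR=-12105143/131072
(1,4): OLD=217952571/2097152 → NEW=0, ERR=217952571/2097152
(2,0): OLD=2024195/16384 → NEW=0, ERR=2024195/16384
(2,1): OLD=123424273/524288 → NEW=255, ERR=-10269167/524288
(2,2): OLD=1938108915/8388608 → NEW=255, ERR=-200986125/8388608
(2,3): OLD=27553821865/134217728 → NEW=255, ERR=-6671698775/134217728
(2,4): OLD=349949681247/2147483648 → NEW=255, ERR=-197658648993/2147483648
(3,0): OLD=1744292883/8388608 → NEW=255, ERR=-394802157/8388608
(3,1): OLD=13456526039/67108864 → NEW=255, ERR=-3656234281/67108864
(3,2): OLD=247244759725/2147483648 → NEW=0, ERR=247244759725/2147483648
(3,3): OLD=816392937141/4294967296 → NEW=255, ERR=-278823723339/4294967296
(3,4): OLD=8227658898377/68719476736 → NEW=0, ERR=8227658898377/68719476736
(4,0): OLD=187987575677/1073741824 → NEW=255, ERR=-85816589443/1073741824
(4,1): OLD=4386153067069/34359738368 → NEW=0, ERR=4386153067069/34359738368
(4,2): OLD=158467123479731/549755813888 → NEW=255, ERR=18279390938291/549755813888
(4,3): OLD=2075038746389821/8796093022208 → NEW=255, ERR=-167964974273219/8796093022208
(4,4): OLD=30540513653873451/140737488355328 → NEW=255, ERR=-5347545876735189/140737488355328
(5,0): OLD=119274572317911/549755813888 → NEW=255, ERR=-20913160223529/549755813888
(5,1): OLD=1057678147808901/4398046511104 → NEW=255, ERR=-63823712522619/4398046511104
(5,2): OLD=28772327279740909/140737488355328 → NEW=255, ERR=-7115732250867731/140737488355328
(5,3): OLD=86619031977801667/562949953421312 → NEW=255, ERR=-56933206144632893/562949953421312
(5,4): OLD=1537408311180326129/9007199254740992 → NEW=255, ERR=-759427498778626831/9007199254740992
Output grid:
  Row 0: #####  (0 black, running=0)
  Row 1: ##.#.  (2 black, running=2)
  Row 2: .####  (1 black, running=3)
  Row 3: ##.#.  (2 black, running=5)
  Row 4: #.###  (1 black, running=6)
  Row 5: #####  (0 black, running=6)

Answer: 6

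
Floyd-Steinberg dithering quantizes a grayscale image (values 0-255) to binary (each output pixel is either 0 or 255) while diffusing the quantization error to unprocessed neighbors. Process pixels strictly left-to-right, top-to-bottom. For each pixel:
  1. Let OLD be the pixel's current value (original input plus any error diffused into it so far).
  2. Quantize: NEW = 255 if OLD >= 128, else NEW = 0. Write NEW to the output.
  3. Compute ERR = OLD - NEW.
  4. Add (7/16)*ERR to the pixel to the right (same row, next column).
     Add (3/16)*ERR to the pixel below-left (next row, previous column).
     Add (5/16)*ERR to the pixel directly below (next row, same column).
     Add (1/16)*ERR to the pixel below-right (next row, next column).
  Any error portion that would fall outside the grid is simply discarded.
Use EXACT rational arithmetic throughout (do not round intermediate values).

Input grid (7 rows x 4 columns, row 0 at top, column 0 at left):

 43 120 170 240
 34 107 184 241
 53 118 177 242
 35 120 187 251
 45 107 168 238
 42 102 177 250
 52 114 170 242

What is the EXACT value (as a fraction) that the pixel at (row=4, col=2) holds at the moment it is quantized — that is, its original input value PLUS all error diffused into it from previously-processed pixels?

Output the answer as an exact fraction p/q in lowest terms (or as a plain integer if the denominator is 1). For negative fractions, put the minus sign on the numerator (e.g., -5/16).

Answer: 117474435805981/1099511627776

Derivation:
(0,0): OLD=43 → NEW=0, ERR=43
(0,1): OLD=2221/16 → NEW=255, ERR=-1859/16
(0,2): OLD=30507/256 → NEW=0, ERR=30507/256
(0,3): OLD=1196589/4096 → NEW=255, ERR=152109/4096
(1,0): OLD=6567/256 → NEW=0, ERR=6567/256
(1,1): OLD=219025/2048 → NEW=0, ERR=219025/2048
(1,2): OLD=17545957/65536 → NEW=255, ERR=834277/65536
(1,3): OLD=278525267/1048576 → NEW=255, ERR=11138387/1048576
(2,0): OLD=2656459/32768 → NEW=0, ERR=2656459/32768
(2,1): OLD=200150377/1048576 → NEW=255, ERR=-67236503/1048576
(2,2): OLD=338901229/2097152 → NEW=255, ERR=-195872531/2097152
(2,3): OLD=6887145561/33554432 → NEW=255, ERR=-1669234599/33554432
(3,0): OLD=810526491/16777216 → NEW=0, ERR=810526491/16777216
(3,1): OLD=29166186181/268435456 → NEW=0, ERR=29166186181/268435456
(3,2): OLD=824689592635/4294967296 → NEW=255, ERR=-270527067845/4294967296
(3,3): OLD=13885442098973/68719476736 → NEW=255, ERR=-3638024468707/68719476736
(4,0): OLD=345614206143/4294967296 → NEW=0, ERR=345614206143/4294967296
(4,1): OLD=5750745963197/34359738368 → NEW=255, ERR=-3010987320643/34359738368
(4,2): OLD=117474435805981/1099511627776 → NEW=0, ERR=117474435805981/1099511627776
Target (4,2): original=168, with diffused error = 117474435805981/1099511627776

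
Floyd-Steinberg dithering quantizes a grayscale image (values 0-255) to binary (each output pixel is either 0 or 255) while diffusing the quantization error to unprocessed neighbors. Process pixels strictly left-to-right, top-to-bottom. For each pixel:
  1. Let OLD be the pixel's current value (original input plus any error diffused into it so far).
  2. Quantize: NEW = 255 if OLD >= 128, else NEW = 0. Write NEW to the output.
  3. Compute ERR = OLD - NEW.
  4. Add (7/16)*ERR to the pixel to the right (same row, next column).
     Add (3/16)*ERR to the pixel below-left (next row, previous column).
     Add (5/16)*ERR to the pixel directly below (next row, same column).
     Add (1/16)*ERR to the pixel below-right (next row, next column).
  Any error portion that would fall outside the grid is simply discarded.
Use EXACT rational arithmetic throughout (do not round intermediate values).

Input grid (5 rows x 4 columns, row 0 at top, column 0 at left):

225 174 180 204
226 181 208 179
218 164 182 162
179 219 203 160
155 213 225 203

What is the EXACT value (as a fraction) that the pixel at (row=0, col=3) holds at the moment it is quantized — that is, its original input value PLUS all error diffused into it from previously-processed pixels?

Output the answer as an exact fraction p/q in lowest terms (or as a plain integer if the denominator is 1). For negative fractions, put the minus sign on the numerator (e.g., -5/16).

(0,0): OLD=225 → NEW=255, ERR=-30
(0,1): OLD=1287/8 → NEW=255, ERR=-753/8
(0,2): OLD=17769/128 → NEW=255, ERR=-14871/128
(0,3): OLD=313695/2048 → NEW=255, ERR=-208545/2048
Target (0,3): original=204, with diffused error = 313695/2048

Answer: 313695/2048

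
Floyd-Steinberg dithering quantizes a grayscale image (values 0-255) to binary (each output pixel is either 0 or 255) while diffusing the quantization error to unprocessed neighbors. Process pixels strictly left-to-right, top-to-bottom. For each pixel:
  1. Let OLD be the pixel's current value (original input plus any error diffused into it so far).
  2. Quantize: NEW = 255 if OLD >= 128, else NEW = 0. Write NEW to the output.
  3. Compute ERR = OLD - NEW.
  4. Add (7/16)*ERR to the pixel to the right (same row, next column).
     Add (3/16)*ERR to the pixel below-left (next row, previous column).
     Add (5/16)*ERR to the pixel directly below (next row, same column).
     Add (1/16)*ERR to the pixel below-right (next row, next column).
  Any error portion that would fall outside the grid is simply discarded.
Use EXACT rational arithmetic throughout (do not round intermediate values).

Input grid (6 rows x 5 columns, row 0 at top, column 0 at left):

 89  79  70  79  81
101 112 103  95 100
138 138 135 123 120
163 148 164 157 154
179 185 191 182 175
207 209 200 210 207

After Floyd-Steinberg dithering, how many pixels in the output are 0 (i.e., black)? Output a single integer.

(0,0): OLD=89 → NEW=0, ERR=89
(0,1): OLD=1887/16 → NEW=0, ERR=1887/16
(0,2): OLD=31129/256 → NEW=0, ERR=31129/256
(0,3): OLD=541487/4096 → NEW=255, ERR=-502993/4096
(0,4): OLD=1787465/65536 → NEW=0, ERR=1787465/65536
(1,0): OLD=38637/256 → NEW=255, ERR=-26643/256
(1,1): OLD=269691/2048 → NEW=255, ERR=-252549/2048
(1,2): OLD=4678935/65536 → NEW=0, ERR=4678935/65536
(1,3): OLD=26364811/262144 → NEW=0, ERR=26364811/262144
(1,4): OLD=607541825/4194304 → NEW=255, ERR=-462005695/4194304
(2,0): OLD=2698617/32768 → NEW=0, ERR=2698617/32768
(2,1): OLD=149292483/1048576 → NEW=255, ERR=-118094397/1048576
(2,2): OLD=1999650825/16777216 → NEW=0, ERR=1999650825/16777216
(2,3): OLD=51105595403/268435456 → NEW=255, ERR=-17345445877/268435456
(2,4): OLD=273133698445/4294967296 → NEW=0, ERR=273133698445/4294967296
(3,0): OLD=2812181737/16777216 → NEW=255, ERR=-1466008343/16777216
(3,1): OLD=13699740853/134217728 → NEW=0, ERR=13699740853/134217728
(3,2): OLD=973874571223/4294967296 → NEW=255, ERR=-121342089257/4294967296
(3,3): OLD=1235404907391/8589934592 → NEW=255, ERR=-955028413569/8589934592
(3,4): OLD=16656682656091/137438953472 → NEW=0, ERR=16656682656091/137438953472
(4,0): OLD=366858461831/2147483648 → NEW=255, ERR=-180749868409/2147483648
(4,1): OLD=11635239171335/68719476736 → NEW=255, ERR=-5888227396345/68719476736
(4,2): OLD=143175347381321/1099511627776 → NEW=255, ERR=-137200117701559/1099511627776
(4,3): OLD=1998855660385031/17592186044416 → NEW=0, ERR=1998855660385031/17592186044416
(4,4): OLD=71954489255968945/281474976710656 → NEW=255, ERR=178370194751665/281474976710656
(5,0): OLD=181014245815157/1099511627776 → NEW=255, ERR=-99361219267723/1099511627776
(5,1): OLD=1003017935485599/8796093022208 → NEW=0, ERR=1003017935485599/8796093022208
(5,2): OLD=63850417790495639/281474976710656 → NEW=255, ERR=-7925701270721641/281474976710656
(5,3): OLD=253899086534052761/1125899906842624 → NEW=255, ERR=-33205389710816359/1125899906842624
(5,4): OLD=3628036929646731459/18014398509481984 → NEW=255, ERR=-965634690271174461/18014398509481984
Output grid:
  Row 0: ...#.  (4 black, running=4)
  Row 1: ##..#  (2 black, running=6)
  Row 2: .#.#.  (3 black, running=9)
  Row 3: #.##.  (2 black, running=11)
  Row 4: ###.#  (1 black, running=12)
  Row 5: #.###  (1 black, running=13)

Answer: 13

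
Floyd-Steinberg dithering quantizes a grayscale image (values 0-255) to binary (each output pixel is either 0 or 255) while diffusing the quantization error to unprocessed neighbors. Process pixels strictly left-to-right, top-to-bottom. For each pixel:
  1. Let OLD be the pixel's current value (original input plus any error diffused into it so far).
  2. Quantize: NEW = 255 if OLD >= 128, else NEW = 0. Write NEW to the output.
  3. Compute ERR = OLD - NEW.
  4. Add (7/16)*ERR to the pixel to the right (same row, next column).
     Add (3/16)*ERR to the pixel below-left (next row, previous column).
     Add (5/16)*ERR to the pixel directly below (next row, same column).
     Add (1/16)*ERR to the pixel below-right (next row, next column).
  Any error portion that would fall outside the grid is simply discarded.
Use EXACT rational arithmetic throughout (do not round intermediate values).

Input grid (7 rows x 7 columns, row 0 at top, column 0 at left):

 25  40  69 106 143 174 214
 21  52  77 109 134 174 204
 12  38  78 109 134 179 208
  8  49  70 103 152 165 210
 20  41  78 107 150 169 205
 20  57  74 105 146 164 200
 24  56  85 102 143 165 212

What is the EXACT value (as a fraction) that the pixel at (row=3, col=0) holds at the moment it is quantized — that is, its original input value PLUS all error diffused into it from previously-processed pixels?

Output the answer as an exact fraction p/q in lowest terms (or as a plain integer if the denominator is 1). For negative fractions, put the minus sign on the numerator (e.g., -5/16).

Answer: 578342809/16777216

Derivation:
(0,0): OLD=25 → NEW=0, ERR=25
(0,1): OLD=815/16 → NEW=0, ERR=815/16
(0,2): OLD=23369/256 → NEW=0, ERR=23369/256
(0,3): OLD=597759/4096 → NEW=255, ERR=-446721/4096
(0,4): OLD=6244601/65536 → NEW=0, ERR=6244601/65536
(0,5): OLD=226164431/1048576 → NEW=255, ERR=-41222449/1048576
(0,6): OLD=3301767081/16777216 → NEW=255, ERR=-976422999/16777216
(1,0): OLD=9821/256 → NEW=0, ERR=9821/256
(1,1): OLD=211723/2048 → NEW=0, ERR=211723/2048
(1,2): OLD=8748391/65536 → NEW=255, ERR=-7963289/65536
(1,3): OLD=11882587/262144 → NEW=0, ERR=11882587/262144
(1,4): OLD=2842399537/16777216 → NEW=255, ERR=-1435790543/16777216
(1,5): OLD=16014394241/134217728 → NEW=0, ERR=16014394241/134217728
(1,6): OLD=505854030447/2147483648 → NEW=255, ERR=-41754299793/2147483648
(2,0): OLD=1421225/32768 → NEW=0, ERR=1421225/32768
(2,1): OLD=72243027/1048576 → NEW=0, ERR=72243027/1048576
(2,2): OLD=1428254137/16777216 → NEW=0, ERR=1428254137/16777216
(2,3): OLD=18356848945/134217728 → NEW=255, ERR=-15868671695/134217728
(2,4): OLD=86688776257/1073741824 → NEW=0, ERR=86688776257/1073741824
(2,5): OLD=8336143485867/34359738368 → NEW=255, ERR=-425589797973/34359738368
(2,6): OLD=112129421645149/549755813888 → NEW=255, ERR=-28058310896291/549755813888
(3,0): OLD=578342809/16777216 → NEW=0, ERR=578342809/16777216
Target (3,0): original=8, with diffused error = 578342809/16777216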